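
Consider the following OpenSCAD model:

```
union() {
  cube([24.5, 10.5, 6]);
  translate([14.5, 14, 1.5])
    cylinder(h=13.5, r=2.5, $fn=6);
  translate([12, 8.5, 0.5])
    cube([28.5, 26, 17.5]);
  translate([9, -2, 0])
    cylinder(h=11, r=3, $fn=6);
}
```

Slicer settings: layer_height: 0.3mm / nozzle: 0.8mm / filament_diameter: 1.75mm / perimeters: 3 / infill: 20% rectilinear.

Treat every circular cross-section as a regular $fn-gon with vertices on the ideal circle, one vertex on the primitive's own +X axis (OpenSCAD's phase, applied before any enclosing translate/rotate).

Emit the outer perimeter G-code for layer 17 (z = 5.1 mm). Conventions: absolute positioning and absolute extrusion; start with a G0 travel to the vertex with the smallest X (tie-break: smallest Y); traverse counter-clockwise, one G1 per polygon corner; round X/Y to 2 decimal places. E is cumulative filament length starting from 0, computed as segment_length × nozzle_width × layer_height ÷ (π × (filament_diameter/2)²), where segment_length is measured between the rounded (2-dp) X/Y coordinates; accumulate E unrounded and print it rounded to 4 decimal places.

At z = 5.1 mm: the 24.5×10.5 cube contributes its full rectangle; the r=2.5 cylinder at (14.5, 14) contributes a regular 6-gon of circumradius 2.5; the 28.5×26 cube at (12, 8.5) contributes its full rectangle; the r=3 cylinder at (9, -2) contributes a regular 6-gon of circumradius 3; Taking the union: the regions partially overlap (shared area 43.24 mm²), so overlapping operands fuse into one piece — 1 connected region. The outline is a single polygon with 14 vertices. Extrusion per mm of travel: 0.8 × 0.3 / (π × 0.875²) = 0.099780. Accumulating E over each segment gives final E = 15.9566.

G0 X0.00 Y0.00 Z5.10
G1 X7.15 Y0.00 E0.7134
G1 X6.00 Y-2.00 E0.9436
G1 X7.50 Y-4.60 E1.2431
G1 X10.50 Y-4.60 E1.5425
G1 X12.00 Y-2.00 E1.8420
G1 X10.85 Y0.00 E2.0722
G1 X24.50 Y0.00 E3.4342
G1 X24.50 Y8.50 E4.2823
G1 X40.50 Y8.50 E5.8788
G1 X40.50 Y34.50 E8.4731
G1 X12.00 Y34.50 E11.3168
G1 X12.00 Y10.50 E13.7116
G1 X0.00 Y10.50 E14.9089
G1 X0.00 Y0.00 E15.9566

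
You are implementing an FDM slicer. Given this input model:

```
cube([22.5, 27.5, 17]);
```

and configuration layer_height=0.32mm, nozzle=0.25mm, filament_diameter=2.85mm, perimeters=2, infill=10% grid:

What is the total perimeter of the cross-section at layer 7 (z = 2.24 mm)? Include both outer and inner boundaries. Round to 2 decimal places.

At z = 2.24 mm: the cube is present — its section is the full 22.5×27.5 rectangle (perimeter 100.00 mm). Overall, the cross-section is a single solid region. Total boundary length (outer) = 100.00 mm.

100.00 mm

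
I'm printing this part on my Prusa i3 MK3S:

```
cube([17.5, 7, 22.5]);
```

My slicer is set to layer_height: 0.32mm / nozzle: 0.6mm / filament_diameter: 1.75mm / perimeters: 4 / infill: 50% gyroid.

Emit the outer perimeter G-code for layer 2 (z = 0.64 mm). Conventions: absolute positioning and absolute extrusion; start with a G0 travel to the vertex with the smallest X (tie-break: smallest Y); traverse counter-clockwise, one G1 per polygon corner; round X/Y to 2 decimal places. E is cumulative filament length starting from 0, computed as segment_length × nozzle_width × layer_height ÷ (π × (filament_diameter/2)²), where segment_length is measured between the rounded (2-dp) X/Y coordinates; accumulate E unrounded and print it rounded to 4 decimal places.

At z = 0.64 mm: the cube (footprint 17.5×7) is included at this height. The outline is a single polygon with 4 vertices. Extrusion per mm of travel: 0.6 × 0.32 / (π × 0.875²) = 0.079824. Accumulating E over each segment gives final E = 3.9114.

G0 X0.00 Y0.00 Z0.64
G1 X17.50 Y0.00 E1.3969
G1 X17.50 Y7.00 E1.9557
G1 X0.00 Y7.00 E3.3526
G1 X0.00 Y0.00 E3.9114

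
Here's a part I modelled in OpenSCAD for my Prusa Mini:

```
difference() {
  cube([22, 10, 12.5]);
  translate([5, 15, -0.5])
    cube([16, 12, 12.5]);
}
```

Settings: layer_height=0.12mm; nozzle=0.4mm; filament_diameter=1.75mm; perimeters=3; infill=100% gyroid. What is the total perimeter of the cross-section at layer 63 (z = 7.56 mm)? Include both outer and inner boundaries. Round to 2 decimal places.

64.00 mm

At z = 7.56 mm: the cube is present — its section is the full 22×10 rectangle (perimeter 64.00 mm); the cube at (5, 15) (footprint 16×12) is included at this height (perimeter 56.00 mm); Taking the first minus the rest: starting from the 22×10 cube, the 16×12 cube at (5, 15) misses the remaining region (no effect) — boundary = 64.00 mm. Overall, the cross-section is a single solid region. Total boundary length (outer) = 64.00 mm.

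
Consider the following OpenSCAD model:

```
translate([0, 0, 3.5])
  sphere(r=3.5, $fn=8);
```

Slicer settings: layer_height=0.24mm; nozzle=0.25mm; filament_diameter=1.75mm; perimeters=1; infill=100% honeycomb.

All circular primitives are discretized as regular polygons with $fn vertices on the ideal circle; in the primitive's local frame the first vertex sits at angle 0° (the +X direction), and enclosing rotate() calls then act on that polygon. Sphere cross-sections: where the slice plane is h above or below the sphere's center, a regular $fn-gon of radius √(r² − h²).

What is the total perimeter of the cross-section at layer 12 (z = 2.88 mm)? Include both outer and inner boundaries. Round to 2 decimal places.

21.09 mm

At z = 2.88 mm: the r=3.5 sphere slices to a regular 8-gon of circumradius 3.445 (√(r²−h²) with h=0.62 from center) (perimeter = 2·8·3.445·sin(180°/8) = 21.09 mm). Overall, the cross-section is a single solid region. Total boundary length (outer) = 21.09 mm.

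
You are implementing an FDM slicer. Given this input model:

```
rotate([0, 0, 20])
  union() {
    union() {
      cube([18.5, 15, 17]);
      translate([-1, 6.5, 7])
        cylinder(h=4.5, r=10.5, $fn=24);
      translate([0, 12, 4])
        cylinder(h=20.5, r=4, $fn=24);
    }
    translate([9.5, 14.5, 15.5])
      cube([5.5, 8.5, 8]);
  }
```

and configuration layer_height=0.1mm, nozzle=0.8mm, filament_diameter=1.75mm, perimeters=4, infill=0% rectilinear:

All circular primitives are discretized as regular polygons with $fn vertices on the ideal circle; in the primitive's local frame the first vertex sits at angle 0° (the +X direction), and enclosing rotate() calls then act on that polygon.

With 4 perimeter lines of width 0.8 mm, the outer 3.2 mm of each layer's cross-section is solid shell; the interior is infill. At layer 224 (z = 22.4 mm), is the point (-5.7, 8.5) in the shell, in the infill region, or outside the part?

shell

At z = 22.4 mm: the cube does not reach this height (z outside [0, 17]); the cylinder at (-1, 6.5) is absent (z outside [7, 11.5]); the r=4 cylinder at (0, 12) contributes a regular 24-gon of circumradius 4; Taking the union: only the r=4 cylinder at (0, 12) is present, so the union is just that shape — 1 connected region; the cube at (9.5, 14.5) is present — its section is the full 5.5×8.5 rectangle; Taking the union: the 2 present regions are separate (no shared area or edge), so areas and boundary lengths simply add and each stays a separate island — 2 connected regions; (whole slice rotated 20° about Z — lengths, areas and connectivity unchanged). Overall, the cross-section has 2 separate islands. Undo the 20° rotation: the query point maps to (-2.449, 9.937) in the un-rotated model frame. The nearest boundary edge runs (-2.83, 9.17)→(-3.46, 10.00); distance from the point to it = 0.77 mm. (Shell/infill is judged within the island containing the point — the largest one.) The point is inside the cross-section, 0.77 mm from the nearest boundary — within the 3.2 mm shell band (4 × 0.8).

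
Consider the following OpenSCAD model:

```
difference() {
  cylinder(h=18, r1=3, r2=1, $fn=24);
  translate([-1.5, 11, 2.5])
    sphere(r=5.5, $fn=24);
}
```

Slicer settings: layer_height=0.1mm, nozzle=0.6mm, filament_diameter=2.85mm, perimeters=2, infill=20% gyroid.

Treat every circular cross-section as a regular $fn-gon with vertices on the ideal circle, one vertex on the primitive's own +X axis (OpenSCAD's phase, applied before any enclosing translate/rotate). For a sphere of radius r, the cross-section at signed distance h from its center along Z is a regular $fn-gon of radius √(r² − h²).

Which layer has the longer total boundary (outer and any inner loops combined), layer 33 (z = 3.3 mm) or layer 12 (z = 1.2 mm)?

layer 12 (z = 1.2 mm)

Layer 33 (z = 3.3): the cone: at t=0.183 of its height the radius interpolates to r₁+(r₂−r₁)t = 2.633, giving a regular 24-gon of that circumradius (perimeter = 2·24·2.633·sin(180°/24) = 16.50 mm); the r=5.5 sphere at (-1.5, 11) contributes a regular 24-gon of circumradius √(5.5²−0.8²) = 5.442 (perimeter = 2·24·5.442·sin(180°/24) = 34.09 mm); After the difference (first − rest): starting from the cone, the r=5.5 sphere at (-1.5, 11) misses the remaining region (no effect) — boundary = 16.50 mm. So its perimeter = 16.50 mm. Layer 12 (z = 1.2): the cone (r1=3→r2=1) has section circumradius 2.867 here — a regular 24-gon (perimeter = 2·24·2.867·sin(180°/24) = 17.96 mm); the sphere at (-1.5, 11): section is a regular 24-gon, circumradius = √(r²−h²) = √(5.5²−1.3²) = 5.344 (perimeter = 2·24·5.344·sin(180°/24) = 33.48 mm); Subtracting the remaining from the first: starting from the cone, the r=5.5 sphere at (-1.5, 11) misses the remaining region (no effect) — boundary = 17.96 mm. So its perimeter = 17.96 mm. Layer 12 is larger (17.96 vs 16.50 mm).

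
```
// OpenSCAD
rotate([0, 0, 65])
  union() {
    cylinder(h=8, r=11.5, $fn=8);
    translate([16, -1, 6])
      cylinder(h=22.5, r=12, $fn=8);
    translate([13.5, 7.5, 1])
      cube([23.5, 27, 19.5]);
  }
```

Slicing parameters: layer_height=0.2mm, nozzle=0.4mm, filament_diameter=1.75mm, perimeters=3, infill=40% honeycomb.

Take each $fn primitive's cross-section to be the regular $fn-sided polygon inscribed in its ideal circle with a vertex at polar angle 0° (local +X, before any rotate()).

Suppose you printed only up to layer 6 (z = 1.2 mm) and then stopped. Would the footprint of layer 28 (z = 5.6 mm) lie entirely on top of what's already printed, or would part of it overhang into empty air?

entirely on top

Compare the two slices. At z = 1.2: the cylinder: section is a regular 8-gon, circumradius r=11.5 (area = (8/2)·11.500²·sin(360°/8) = 374.06 mm²); the cylinder at (16, -1) is not intersected at this z (z outside [6, 28.5]); the 23.5×27 cube at (13.5, 7.5) contributes its full rectangle (area 634.50 mm²); Merging all regions: the 2 present regions are separate (no shared area or edge), so areas and boundary lengths simply add and each stays a separate island — area = 1008.56 mm²; (whole slice rotated 65° about Z — lengths, areas and connectivity unchanged). At z = 5.6: the r=11.5 cylinder gives a regular 8-gon of circumradius 11.5 (constant along its height) (area = (8/2)·11.500²·sin(360°/8) = 374.06 mm²); the cylinder at (16, -1) is not intersected at this z (z outside [6, 28.5]); the cube at (13.5, 7.5) (footprint 23.5×27) is included at this height (area 634.50 mm²); Taking the union: the 2 present regions are separate (no shared area or edge), so areas and boundary lengths simply add and each stays a separate island — area = 1008.56 mm²; (rotated 65° about Z; rotation is an isometry so areas/perimeters/island counts are preserved). Checking containment: the cross-section at z = 5.6 is a subset of the cross-section at z = 1.2.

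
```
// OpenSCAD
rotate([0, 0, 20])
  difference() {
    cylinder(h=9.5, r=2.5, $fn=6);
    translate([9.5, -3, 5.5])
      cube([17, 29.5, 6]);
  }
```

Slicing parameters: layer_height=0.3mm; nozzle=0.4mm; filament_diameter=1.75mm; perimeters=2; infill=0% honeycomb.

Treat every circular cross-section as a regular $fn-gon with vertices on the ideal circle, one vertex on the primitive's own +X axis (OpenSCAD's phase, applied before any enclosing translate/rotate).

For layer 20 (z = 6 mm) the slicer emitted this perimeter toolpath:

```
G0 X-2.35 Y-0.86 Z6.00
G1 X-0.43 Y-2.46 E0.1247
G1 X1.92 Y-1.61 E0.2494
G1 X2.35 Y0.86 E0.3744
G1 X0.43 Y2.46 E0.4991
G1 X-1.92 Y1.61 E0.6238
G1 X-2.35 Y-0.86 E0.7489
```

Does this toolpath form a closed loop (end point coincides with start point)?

yes

Start point (G0): (-2.35, -0.86). End point (last G1): the path returns to the start — closed.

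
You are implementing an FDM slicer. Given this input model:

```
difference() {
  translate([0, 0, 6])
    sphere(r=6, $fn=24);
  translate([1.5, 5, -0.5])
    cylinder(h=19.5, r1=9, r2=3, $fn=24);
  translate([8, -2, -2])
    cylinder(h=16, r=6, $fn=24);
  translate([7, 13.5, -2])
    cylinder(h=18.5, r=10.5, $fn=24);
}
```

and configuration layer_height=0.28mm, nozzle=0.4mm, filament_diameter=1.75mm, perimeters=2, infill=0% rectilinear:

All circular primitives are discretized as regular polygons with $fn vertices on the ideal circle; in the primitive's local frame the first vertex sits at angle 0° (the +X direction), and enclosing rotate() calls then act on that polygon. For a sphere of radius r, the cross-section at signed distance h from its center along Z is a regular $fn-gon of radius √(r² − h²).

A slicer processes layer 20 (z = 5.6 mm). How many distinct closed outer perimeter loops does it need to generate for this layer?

At z = 5.6 mm: the r=6 sphere slices to a regular 24-gon of circumradius 5.987 (√(r²−h²) with h=0.4 from center); the cone at (1.5, 5): at t=0.313 of its height the radius interpolates to r₁+(r₂−r₁)t = 7.123, giving a regular 24-gon of that circumradius; the cylinder at (8, -2): section is a regular 24-gon, circumradius r=6; the cylinder at (7, 13.5): section is a regular 24-gon, circumradius r=10.5; Taking the first minus the rest: starting from the r=6 sphere, the cone at (1.5, 5) partially overlaps it — only the 66.54 mm² overlap (of its 157.58 mm²) is removed, clipping the outline; the r=6 cylinder at (8, -2) partially overlaps it — only the 8.89 mm² overlap (of its 111.81 mm²) is removed, clipping the outline; the r=10.5 cylinder at (7, 13.5) misses the remaining region (no effect) — 1 connected region. The result has 1 disconnected region.

1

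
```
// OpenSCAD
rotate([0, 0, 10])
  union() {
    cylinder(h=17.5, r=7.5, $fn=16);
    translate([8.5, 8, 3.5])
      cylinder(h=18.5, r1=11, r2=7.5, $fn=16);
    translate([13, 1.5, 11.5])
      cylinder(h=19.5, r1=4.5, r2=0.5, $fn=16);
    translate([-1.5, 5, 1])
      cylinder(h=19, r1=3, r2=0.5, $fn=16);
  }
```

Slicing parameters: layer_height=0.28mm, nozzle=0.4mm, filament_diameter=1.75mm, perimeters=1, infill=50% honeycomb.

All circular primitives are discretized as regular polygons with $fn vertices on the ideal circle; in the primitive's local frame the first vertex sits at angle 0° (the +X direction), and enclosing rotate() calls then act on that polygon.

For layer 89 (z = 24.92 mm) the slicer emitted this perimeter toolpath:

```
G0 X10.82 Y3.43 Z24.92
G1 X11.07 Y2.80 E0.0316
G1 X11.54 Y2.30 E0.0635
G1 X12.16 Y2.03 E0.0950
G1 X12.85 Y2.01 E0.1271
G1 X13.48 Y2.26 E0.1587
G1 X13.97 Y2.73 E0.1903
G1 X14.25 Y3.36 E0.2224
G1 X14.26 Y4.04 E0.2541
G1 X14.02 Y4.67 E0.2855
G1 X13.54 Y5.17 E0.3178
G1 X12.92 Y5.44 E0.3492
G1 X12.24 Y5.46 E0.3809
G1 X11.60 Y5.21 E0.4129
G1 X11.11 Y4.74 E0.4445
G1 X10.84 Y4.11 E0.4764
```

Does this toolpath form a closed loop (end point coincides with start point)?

no

Start point (G0): (10.82, 3.43). End point (last G1): the path does not return to the start — open.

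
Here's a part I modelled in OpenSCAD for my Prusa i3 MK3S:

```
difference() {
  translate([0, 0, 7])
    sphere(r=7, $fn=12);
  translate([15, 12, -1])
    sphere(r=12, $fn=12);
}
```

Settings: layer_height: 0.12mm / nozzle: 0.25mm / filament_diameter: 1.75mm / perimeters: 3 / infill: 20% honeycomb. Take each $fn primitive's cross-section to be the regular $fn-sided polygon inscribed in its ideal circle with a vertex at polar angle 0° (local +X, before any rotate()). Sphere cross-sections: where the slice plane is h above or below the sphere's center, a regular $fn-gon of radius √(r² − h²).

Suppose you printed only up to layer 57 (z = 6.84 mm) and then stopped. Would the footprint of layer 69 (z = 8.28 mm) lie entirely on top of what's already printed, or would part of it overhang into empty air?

Compare the two slices. At z = 6.84: the r=7 sphere slices to a regular 12-gon of circumradius 6.998 (√(r²−h²) with h=0.16 from center) (area = (12/2)·6.998²·sin(360°/12) = 146.92 mm²); the r=12 sphere at (15, 12) slices to a regular 12-gon of circumradius 9.085 (√(r²−h²) with h=7.84 from center) (area = (12/2)·9.085²·sin(360°/12) = 247.60 mm²); Taking the first minus the rest: starting from the r=7 sphere (146.92 mm²), the r=12 sphere at (15, 12) misses the remaining region (no effect) — area = 146.92 mm². At z = 8.28: the r=7 sphere contributes a regular 12-gon of circumradius √(7²−1.28²) = 6.882 (area = (12/2)·6.882²·sin(360°/12) = 142.08 mm²); the r=12 sphere at (15, 12) slices to a regular 12-gon of circumradius 7.608 (√(r²−h²) with h=9.28 from center) (area = (12/2)·7.608²·sin(360°/12) = 173.64 mm²); Subtracting the remaining from the first: starting from the r=7 sphere (142.08 mm²), the r=12 sphere at (15, 12) misses the remaining region (no effect) — area = 142.08 mm². Checking containment: the cross-section at z = 8.28 is a subset of the cross-section at z = 6.84.

entirely on top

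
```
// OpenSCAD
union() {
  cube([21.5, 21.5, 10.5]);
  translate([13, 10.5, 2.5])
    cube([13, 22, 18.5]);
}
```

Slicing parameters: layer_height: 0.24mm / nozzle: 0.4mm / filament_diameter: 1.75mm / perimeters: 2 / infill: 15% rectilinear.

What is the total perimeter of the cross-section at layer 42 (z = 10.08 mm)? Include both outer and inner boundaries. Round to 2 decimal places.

At z = 10.08 mm: the cube (footprint 21.5×21.5) is included at this height (perimeter 86.00 mm); the 13×22 cube at (13, 10.5) contributes its full rectangle (perimeter 70.00 mm); Combining (union): the regions partially overlap (shared area 93.50 mm²), so the edge portions inside another operand are dropped and the merged outline is re-measured after clipping — boundary = 117.00 mm. Overall, the cross-section is a single solid region. Total boundary length (outer) = 117.00 mm.

117.00 mm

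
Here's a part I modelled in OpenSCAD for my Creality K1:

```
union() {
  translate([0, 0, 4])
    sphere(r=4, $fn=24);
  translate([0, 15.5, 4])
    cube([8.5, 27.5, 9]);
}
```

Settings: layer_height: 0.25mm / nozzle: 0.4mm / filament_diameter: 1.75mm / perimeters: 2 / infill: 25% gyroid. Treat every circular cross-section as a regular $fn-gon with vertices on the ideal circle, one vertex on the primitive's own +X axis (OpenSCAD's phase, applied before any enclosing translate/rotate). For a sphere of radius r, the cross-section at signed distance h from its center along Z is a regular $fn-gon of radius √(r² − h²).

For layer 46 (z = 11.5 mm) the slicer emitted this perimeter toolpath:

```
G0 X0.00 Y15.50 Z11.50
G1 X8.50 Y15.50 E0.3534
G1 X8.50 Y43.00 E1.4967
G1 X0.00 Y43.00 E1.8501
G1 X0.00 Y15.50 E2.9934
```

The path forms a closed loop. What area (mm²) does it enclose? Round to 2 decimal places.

233.75 mm²

Apply the shoelace formula to the sequence of (X, Y) vertices; enclosed area = 233.75 mm².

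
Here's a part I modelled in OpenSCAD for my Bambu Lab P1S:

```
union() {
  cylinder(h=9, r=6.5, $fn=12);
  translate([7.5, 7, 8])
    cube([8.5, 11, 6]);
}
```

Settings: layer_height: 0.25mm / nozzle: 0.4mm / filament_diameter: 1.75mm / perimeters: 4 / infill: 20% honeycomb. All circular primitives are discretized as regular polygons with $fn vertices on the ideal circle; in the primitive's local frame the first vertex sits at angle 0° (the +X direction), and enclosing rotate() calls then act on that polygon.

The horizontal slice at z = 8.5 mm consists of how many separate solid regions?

2

At z = 8.5 mm: the r=6.5 cylinder contributes a regular 12-gon of circumradius 6.5; the cube at (7.5, 7) (footprint 8.5×11) is included at this height; Taking the union: the 2 present regions are separate (no shared area or edge), so areas and boundary lengths simply add and each stays a separate island — 2 connected regions. The result has 2 disconnected regions.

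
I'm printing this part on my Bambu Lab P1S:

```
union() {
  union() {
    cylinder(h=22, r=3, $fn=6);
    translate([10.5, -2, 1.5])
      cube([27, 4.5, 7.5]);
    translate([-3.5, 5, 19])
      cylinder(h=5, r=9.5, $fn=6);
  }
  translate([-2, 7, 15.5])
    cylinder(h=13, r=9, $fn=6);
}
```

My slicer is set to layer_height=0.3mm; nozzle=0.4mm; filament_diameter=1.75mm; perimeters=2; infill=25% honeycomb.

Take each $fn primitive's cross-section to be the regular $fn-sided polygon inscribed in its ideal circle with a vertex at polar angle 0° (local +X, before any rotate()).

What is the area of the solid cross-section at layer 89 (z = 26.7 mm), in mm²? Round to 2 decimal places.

210.44 mm²

At z = 26.7 mm: the cylinder is not intersected at this z (z outside [0, 22]); the cube at (10.5, -2) is absent (z outside [1.5, 9]); the cylinder at (-3.5, 5) is not intersected at this z (z outside [19, 24]); Combining (union): nothing is present at this height; the cylinder at (-2, 7): section is a regular 6-gon, circumradius r=9 (area = (6/2)·9.000²·sin(360°/6) = 210.44 mm²); Combining (union): only the r=9 cylinder at (-2, 7) is present, so the union is just that shape — area = 210.44 mm². Overall, the cross-section is a single solid region. Net area = 210.44 mm².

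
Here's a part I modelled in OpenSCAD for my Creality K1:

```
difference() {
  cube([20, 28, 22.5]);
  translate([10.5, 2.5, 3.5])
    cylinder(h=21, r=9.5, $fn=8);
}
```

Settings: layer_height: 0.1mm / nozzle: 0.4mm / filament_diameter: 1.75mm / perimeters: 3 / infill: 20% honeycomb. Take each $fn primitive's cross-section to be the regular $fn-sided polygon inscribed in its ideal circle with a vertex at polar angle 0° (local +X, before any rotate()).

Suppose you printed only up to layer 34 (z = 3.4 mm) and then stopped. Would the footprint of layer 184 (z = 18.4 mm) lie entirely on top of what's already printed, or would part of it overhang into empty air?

entirely on top

Compare the two slices. At z = 3.4: the cube (footprint 20×28) is included at this height (area 560.00 mm²); the cylinder at (10.5, 2.5) is absent (z outside [3.5, 24.5]); Taking the first minus the rest: none of the subtracted shapes is present at this height, so the 20×28 cube is unchanged — area = 560.00 mm². At z = 18.4: the 20×28 cube contributes its full rectangle (area 560.00 mm²); the r=9.5 cylinder at (10.5, 2.5) gives a regular 8-gon of circumradius 9.5 (constant along its height) (area = (8/2)·9.500²·sin(360°/8) = 255.27 mm²); Subtracting the remaining from the first: starting from the 20×28 cube (560.00 mm²), the r=9.5 cylinder at (10.5, 2.5) partially overlaps it — only the 172.54 mm² overlap (of its 255.27 mm²) is removed, clipping the outline — area = 387.46 mm². Checking containment: the cross-section at z = 18.4 is a subset of the cross-section at z = 3.4.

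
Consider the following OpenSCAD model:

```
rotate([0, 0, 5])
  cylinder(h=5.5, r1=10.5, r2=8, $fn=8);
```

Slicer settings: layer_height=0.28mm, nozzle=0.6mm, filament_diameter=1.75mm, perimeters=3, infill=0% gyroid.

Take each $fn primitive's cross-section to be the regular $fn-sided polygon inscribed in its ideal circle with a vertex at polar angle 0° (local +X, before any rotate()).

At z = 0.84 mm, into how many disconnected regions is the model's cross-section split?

At z = 0.84 mm: the cone (r1=10.5→r2=8) has section circumradius 10.118 here — a regular 8-gon; (rotated 5° about Z; rotation is an isometry so areas/perimeters/island counts are preserved). The result has 1 disconnected region.

1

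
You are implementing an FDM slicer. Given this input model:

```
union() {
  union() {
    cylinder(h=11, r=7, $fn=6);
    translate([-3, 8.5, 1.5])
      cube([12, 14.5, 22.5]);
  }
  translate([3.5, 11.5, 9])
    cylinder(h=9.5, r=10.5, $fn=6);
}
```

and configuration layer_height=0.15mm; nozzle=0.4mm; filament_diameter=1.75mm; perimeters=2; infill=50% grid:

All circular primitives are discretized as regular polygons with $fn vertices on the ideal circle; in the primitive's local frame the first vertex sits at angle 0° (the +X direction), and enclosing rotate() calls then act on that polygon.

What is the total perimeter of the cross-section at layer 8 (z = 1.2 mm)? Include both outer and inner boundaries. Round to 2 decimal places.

At z = 1.2 mm: the r=7 cylinder gives a regular 6-gon of circumradius 7 (constant along its height) (perimeter = 2·6·7.000·sin(180°/6) = 42.00 mm); the cube at (-3, 8.5) is absent (z outside [1.5, 24]); Taking the union: only the r=7 cylinder is present, so the union is just that shape — boundary = 42.00 mm; the cylinder at (3.5, 11.5) is not intersected at this z (z outside [9, 18.5]); Combining (union): only that combined region is present, so the union is just that shape — boundary = 42.00 mm. Overall, the cross-section is a single solid region. Total boundary length (outer) = 42.00 mm.

42.00 mm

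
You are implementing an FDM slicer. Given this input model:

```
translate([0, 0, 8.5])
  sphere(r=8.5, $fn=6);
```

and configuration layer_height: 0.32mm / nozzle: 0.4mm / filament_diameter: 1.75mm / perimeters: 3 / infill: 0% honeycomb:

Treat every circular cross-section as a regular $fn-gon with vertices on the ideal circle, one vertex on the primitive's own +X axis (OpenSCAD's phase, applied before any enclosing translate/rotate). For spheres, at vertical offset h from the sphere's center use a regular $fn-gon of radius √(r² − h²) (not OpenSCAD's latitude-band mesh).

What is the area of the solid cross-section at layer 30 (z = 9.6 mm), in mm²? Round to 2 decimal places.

184.57 mm²

At z = 9.6 mm: the sphere: section is a regular 6-gon, circumradius = √(r²−h²) = √(8.5²−1.1²) = 8.429 (area = (6/2)·8.429²·sin(360°/6) = 184.57 mm²). Overall, the cross-section is a single solid region. Net area = 184.57 mm².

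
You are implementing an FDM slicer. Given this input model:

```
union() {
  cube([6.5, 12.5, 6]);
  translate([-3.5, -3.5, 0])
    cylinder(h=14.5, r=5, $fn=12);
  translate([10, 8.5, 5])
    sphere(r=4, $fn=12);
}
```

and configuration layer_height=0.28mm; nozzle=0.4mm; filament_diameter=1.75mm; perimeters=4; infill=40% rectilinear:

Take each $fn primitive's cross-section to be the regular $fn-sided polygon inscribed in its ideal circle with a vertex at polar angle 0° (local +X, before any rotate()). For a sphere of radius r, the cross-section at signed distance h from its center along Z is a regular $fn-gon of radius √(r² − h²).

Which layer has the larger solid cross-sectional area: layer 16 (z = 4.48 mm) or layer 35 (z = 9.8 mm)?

Layer 16 (z = 4.48): the 6.5×12.5 cube contributes its full rectangle (area 81.25 mm²); the r=5 cylinder at (-3.5, -3.5) contributes a regular 12-gon of circumradius 5 (area = (12/2)·5.000²·sin(360°/12) = 75.00 mm²); the r=4 sphere at (10, 8.5) contributes a regular 12-gon of circumradius √(4²−0.52²) = 3.966 (area = (12/2)·3.966²·sin(360°/12) = 47.19 mm²); Taking the union: the regions partially overlap — summed areas 203.44 mm² minus the doubly-counted overlap 0.81 mm² gives 202.63 mm² — area = 202.63 mm². So its area = 202.63 mm². Layer 35 (z = 9.8): the cube is absent (z outside [0, 6]); the cylinder at (-3.5, -3.5): section is a regular 12-gon, circumradius r=5 (area = (12/2)·5.000²·sin(360°/12) = 75.00 mm²); the sphere at (10, 8.5) is not intersected at this z (|z−center|=4.800 > r=4); Taking the union: only the r=5 cylinder at (-3.5, -3.5) is present, so the union is just that shape — area = 75.00 mm². So its area = 75.00 mm². Layer 16 is larger (202.63 vs 75.00 mm²).

layer 16 (z = 4.48 mm)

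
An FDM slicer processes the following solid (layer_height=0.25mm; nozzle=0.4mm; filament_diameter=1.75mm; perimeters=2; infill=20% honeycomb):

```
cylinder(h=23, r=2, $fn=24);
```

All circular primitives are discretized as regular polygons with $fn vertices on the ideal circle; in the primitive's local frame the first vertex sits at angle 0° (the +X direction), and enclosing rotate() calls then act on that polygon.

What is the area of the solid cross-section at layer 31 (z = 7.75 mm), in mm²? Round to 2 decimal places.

At z = 7.75 mm: the r=2 cylinder gives a regular 24-gon of circumradius 2 (constant along its height) (area = (24/2)·2.000²·sin(360°/24) = 12.42 mm²). Overall, the cross-section is a single solid region. Net area = 12.42 mm².

12.42 mm²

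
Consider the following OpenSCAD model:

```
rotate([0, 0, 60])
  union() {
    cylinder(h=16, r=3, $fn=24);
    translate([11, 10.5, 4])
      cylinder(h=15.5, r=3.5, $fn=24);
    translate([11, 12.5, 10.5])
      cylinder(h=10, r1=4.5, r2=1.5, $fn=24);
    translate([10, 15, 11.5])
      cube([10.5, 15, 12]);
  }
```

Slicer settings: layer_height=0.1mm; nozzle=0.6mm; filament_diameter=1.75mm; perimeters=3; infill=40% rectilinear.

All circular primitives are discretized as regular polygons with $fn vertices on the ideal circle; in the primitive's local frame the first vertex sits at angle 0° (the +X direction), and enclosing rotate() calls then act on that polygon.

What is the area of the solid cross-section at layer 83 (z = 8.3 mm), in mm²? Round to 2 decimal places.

66.00 mm²

At z = 8.3 mm: the r=3 cylinder contributes a regular 24-gon of circumradius 3 (area = (24/2)·3.000²·sin(360°/24) = 27.95 mm²); the cylinder at (11, 10.5): section is a regular 24-gon, circumradius r=3.5 (area = (24/2)·3.500²·sin(360°/24) = 38.05 mm²); the cone at (11, 12.5) is not intersected at this z (z outside [10.5, 20.5]); the cube at (10, 15) does not reach this height (z outside [11.5, 23.5]); Taking the union: the 2 present regions are separate (no shared area or edge), so areas and boundary lengths simply add and each stays a separate island — area = 66.00 mm²; (rotated 60° about Z; rotation is an isometry so areas/perimeters/island counts are preserved). Overall, the cross-section has 2 separate islands. Net area = 66.00 mm².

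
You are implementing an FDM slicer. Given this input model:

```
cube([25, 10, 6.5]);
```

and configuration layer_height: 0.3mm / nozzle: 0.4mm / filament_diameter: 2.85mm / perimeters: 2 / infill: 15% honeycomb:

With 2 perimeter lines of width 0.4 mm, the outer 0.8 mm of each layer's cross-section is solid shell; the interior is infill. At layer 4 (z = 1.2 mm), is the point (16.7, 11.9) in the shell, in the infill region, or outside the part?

At z = 1.2 mm: the cube (footprint 25×10) is included at this height. Overall, the cross-section is a single solid region. The nearest boundary edge runs (25.00, 10.00)→(0.00, 10.00); distance from the point to it = 1.90 mm. The point is not inside any of the regions above, so it lies outside the cross-section (1.90 mm from the nearest boundary).

outside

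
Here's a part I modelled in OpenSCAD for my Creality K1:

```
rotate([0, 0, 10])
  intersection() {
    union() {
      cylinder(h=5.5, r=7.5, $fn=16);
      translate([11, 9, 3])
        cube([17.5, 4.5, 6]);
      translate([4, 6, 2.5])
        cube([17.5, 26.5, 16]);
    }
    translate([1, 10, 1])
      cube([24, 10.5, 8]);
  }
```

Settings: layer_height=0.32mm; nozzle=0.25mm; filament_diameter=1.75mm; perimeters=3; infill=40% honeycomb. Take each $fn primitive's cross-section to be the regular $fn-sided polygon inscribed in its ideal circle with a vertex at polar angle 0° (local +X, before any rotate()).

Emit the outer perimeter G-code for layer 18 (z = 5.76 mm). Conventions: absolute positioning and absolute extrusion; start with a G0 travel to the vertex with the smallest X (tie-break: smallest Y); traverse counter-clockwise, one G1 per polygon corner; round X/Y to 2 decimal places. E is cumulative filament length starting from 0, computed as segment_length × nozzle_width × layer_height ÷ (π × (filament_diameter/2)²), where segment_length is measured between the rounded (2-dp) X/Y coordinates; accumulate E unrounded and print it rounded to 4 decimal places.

At z = 5.76 mm: the cylinder is absent (z outside [0, 5.5]); the 17.5×4.5 cube at (11, 9) contributes its full rectangle; the 17.5×26.5 cube at (4, 6) contributes its full rectangle; Merging all regions: the regions partially overlap (shared area 47.25 mm²), so overlapping operands fuse into one piece — 1 connected region; the cube at (1, 10) (footprint 24×10.5) is included at this height; Taking the intersection: the 24×10.5 cube at (1, 10) partially overlaps the result so far; clipping to the common part keeps 196.00 mm² — 1 connected region; (whole slice rotated 10° about Z — lengths, areas and connectivity unchanged). The outline is a single polygon with 6 vertices. Extrusion per mm of travel: 0.25 × 0.32 / (π × 0.875²) = 0.033260. Accumulating E over each segment gives final E = 2.0953.

G0 X0.38 Y20.88 Z5.76
G1 X2.20 Y10.54 E0.3492
G1 X22.88 Y14.19 E1.0476
G1 X22.28 Y17.64 E1.1641
G1 X18.83 Y17.03 E1.2806
G1 X17.61 Y23.92 E1.5134
G1 X0.38 Y20.88 E2.0953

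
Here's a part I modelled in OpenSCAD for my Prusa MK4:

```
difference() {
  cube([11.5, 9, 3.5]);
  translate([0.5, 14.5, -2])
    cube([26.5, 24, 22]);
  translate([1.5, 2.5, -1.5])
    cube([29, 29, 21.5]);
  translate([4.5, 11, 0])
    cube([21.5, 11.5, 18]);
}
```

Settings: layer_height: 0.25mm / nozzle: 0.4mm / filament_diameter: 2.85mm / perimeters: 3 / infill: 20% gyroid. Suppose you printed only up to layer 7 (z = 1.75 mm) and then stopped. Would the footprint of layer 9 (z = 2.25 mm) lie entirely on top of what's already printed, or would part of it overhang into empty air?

entirely on top

Compare the two slices. At z = 1.75: the 11.5×9 cube contributes its full rectangle (area 103.50 mm²); the 26.5×24 cube at (0.5, 14.5) contributes its full rectangle (area 636.00 mm²); the cube at (1.5, 2.5) is present — its section is the full 29×29 rectangle (area 841.00 mm²); the 21.5×11.5 cube at (4.5, 11) contributes its full rectangle (area 247.25 mm²); Subtracting the remaining from the first: starting from the 11.5×9 cube (103.50 mm²), the 26.5×24 cube at (0.5, 14.5) misses the remaining region (no effect); the 29×29 cube at (1.5, 2.5) partially overlaps it — only the 65.00 mm² overlap (of its 841.00 mm²) is removed, clipping the outline; the 21.5×11.5 cube at (4.5, 11) misses the remaining region (no effect) — area = 38.50 mm². At z = 2.25: the 11.5×9 cube contributes its full rectangle (area 103.50 mm²); the cube at (0.5, 14.5) (footprint 26.5×24) is included at this height (area 636.00 mm²); the 29×29 cube at (1.5, 2.5) contributes its full rectangle (area 841.00 mm²); the cube at (4.5, 11) is present — its section is the full 21.5×11.5 rectangle (area 247.25 mm²); Subtracting the remaining from the first: starting from the 11.5×9 cube (103.50 mm²), the 26.5×24 cube at (0.5, 14.5) misses the remaining region (no effect); the 29×29 cube at (1.5, 2.5) partially overlaps it — only the 65.00 mm² overlap (of its 841.00 mm²) is removed, clipping the outline; the 21.5×11.5 cube at (4.5, 11) misses the remaining region (no effect) — area = 38.50 mm². Checking containment: the cross-section at z = 2.25 is a subset of the cross-section at z = 1.75.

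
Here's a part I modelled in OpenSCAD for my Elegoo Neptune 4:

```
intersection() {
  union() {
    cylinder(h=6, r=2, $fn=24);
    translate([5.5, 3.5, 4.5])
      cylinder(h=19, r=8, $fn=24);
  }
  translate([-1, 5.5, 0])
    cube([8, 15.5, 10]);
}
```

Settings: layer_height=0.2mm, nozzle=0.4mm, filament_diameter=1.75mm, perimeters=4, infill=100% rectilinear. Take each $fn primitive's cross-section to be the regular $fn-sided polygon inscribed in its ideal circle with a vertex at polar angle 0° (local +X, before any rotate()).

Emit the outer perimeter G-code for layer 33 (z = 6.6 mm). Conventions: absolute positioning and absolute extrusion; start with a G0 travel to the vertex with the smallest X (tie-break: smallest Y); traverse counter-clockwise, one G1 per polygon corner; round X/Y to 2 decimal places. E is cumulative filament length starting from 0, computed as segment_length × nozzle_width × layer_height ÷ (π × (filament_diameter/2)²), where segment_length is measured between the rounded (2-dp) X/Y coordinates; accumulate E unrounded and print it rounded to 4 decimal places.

At z = 6.6 mm: the cylinder is not intersected at this z (z outside [0, 6]); the r=8 cylinder at (5.5, 3.5) contributes a regular 24-gon of circumradius 8; Taking the union: only the r=8 cylinder at (5.5, 3.5) is present, so the union is just that shape — 1 connected region; the cube at (-1, 5.5) (footprint 8×15.5) is included at this height; After intersecting: the 8×15.5 cube at (-1, 5.5) partially overlaps the result so far; clipping to the common part keeps 41.00 mm² — 1 connected region. The outline is a single polygon with 8 vertices. Extrusion per mm of travel: 0.4 × 0.2 / (π × 0.875²) = 0.033260. Accumulating E over each segment gives final E = 0.8489.

G0 X-1.00 Y5.50 Z6.60
G1 X7.00 Y5.50 E0.2661
G1 X7.00 Y11.30 E0.4590
G1 X5.50 Y11.50 E0.5093
G1 X3.43 Y11.23 E0.5788
G1 X1.50 Y10.43 E0.6482
G1 X-0.16 Y9.16 E0.7178
G1 X-1.00 Y8.06 E0.7638
G1 X-1.00 Y5.50 E0.8489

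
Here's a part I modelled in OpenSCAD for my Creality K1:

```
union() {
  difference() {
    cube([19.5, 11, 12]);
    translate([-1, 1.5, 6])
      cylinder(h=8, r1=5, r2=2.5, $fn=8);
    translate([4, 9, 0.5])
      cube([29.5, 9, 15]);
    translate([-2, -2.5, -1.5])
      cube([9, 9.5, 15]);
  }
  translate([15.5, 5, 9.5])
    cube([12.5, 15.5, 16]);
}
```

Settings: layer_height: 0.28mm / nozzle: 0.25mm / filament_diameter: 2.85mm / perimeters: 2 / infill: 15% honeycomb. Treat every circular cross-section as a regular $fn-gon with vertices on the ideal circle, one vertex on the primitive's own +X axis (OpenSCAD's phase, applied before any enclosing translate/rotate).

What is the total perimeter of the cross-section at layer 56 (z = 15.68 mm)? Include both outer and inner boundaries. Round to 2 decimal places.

At z = 15.68 mm: the cube is absent (z outside [0, 12]); the cone at (-1, 1.5) is not intersected at this z (z outside [6, 14]); the cube at (4, 9) is absent (z outside [0.5, 15.5]); the cube at (-2, -2.5) is not intersected at this z (z outside [-1.5, 13.5]); After the difference (first − rest): the first operand is absent here, so nothing remains; the cube at (15.5, 5) (footprint 12.5×15.5) is included at this height (perimeter 56.00 mm); Combining (union): only the 12.5×15.5 cube at (15.5, 5) is present, so the union is just that shape — boundary = 56.00 mm. Overall, the cross-section is a single solid region. Total boundary length (outer) = 56.00 mm.

56.00 mm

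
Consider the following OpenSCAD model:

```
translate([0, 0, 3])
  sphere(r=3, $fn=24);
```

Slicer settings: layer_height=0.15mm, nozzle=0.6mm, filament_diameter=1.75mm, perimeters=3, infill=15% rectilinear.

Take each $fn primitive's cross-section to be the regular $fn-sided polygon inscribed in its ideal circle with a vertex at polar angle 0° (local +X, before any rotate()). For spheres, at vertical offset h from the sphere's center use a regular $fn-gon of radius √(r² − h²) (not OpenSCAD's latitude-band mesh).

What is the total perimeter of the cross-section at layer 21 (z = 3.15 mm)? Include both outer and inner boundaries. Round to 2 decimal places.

18.77 mm

At z = 3.15 mm: the r=3 sphere contributes a regular 24-gon of circumradius √(3²−0.15²) = 2.996 (perimeter = 2·24·2.996·sin(180°/24) = 18.77 mm). Overall, the cross-section is a single solid region. Total boundary length (outer) = 18.77 mm.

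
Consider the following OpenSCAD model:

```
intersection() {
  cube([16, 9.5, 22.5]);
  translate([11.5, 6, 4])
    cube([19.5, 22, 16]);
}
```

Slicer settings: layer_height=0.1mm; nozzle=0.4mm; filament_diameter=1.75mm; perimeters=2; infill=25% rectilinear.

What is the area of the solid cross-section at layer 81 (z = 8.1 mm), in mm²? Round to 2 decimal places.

At z = 8.1 mm: the cube (footprint 16×9.5) is included at this height (area 152.00 mm²); the 19.5×22 cube at (11.5, 6) contributes its full rectangle (area 429.00 mm²); Keeping only the common overlap: the 19.5×22 cube at (11.5, 6) partially overlaps the 16×9.5 cube; clipping to the common part keeps 15.75 mm² — area = 15.75 mm². Overall, the cross-section is a single solid region. Net area = 15.75 mm².

15.75 mm²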